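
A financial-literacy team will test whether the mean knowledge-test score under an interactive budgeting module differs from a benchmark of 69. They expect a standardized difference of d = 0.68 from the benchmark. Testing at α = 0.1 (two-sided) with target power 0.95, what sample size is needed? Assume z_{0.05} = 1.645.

n = 24

For a one-sample test: n = ((z_{α/2} + z_β) / d)².
z_{α/2} + z_β = 1.645 + 1.645 = 3.290.
n = (3.290 / 0.68)² = 4.838² = 23.41.
Round up.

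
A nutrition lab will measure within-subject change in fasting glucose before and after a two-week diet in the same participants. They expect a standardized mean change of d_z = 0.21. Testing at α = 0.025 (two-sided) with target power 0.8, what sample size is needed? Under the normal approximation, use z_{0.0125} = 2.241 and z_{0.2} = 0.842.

n = 216 pairs

For a paired (one-sample on differences) test: n = ((z_{α/2} + z_β) / d)².
z_{α/2} + z_β = 2.241 + 0.842 = 3.083.
n = (3.083 / 0.21)² = 14.681² = 215.53.
Round up.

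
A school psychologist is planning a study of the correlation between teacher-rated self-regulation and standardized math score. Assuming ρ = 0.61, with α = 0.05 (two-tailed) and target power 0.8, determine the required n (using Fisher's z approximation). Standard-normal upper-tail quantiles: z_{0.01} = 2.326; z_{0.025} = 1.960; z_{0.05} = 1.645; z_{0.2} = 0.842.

n = 19

Fisher's z: C = ½·ln((1+r)/(1−r)) = ½·ln(4.1282) = 0.7089.
n = ((z_{α/2} + z_β)/C)² + 3.
(1.960 + 0.842) / 0.7089 = 2.802 / 0.7089 = 3.953.
n = 3.953² + 3 = 15.62 + 3 = 18.6.
Round up.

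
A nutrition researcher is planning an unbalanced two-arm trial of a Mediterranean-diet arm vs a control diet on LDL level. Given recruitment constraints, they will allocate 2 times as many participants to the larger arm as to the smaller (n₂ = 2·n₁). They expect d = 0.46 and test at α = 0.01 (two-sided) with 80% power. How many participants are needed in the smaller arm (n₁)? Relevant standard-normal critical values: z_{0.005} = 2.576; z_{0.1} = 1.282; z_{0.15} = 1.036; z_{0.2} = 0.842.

With allocation ratio k = n₂/n₁ = 2, Var(x̄₁−x̄₂) = σ²(1/n₁ + 1/(k·n₁)) = σ²·(k+1)/(k·n₁).
So n₁ = (1 + 1/k)·((z_{α/2} + z_β)/d)² = 1.500 × (3.418/0.46)².
n₁ = 1.500 × 55.21 = 82.8.
Round up: n₁ = 83, giving n₂ = 2 × 83 = 166.

n₁ = 83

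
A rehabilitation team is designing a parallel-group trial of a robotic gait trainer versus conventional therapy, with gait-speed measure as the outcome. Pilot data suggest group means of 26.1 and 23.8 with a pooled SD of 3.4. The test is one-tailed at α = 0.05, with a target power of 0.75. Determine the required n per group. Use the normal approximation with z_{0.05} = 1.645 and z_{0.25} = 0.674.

Cohen's d = |M₁ − M₂| / SD_pooled = |26.1 − 23.8| / 3.4 = 2.3 / 3.4 = 0.676.
For two independent groups with equal n: n = 2·((z_{α} + z_β) / d)².
z_{α} + z_β = 1.645 + 0.674 = 2.319.
n = 2 × (2.319 / 0.676)² = 2 × 3.430² = 2 × 11.77 = 23.5.
Round up to the next whole participant.

n = 24 per group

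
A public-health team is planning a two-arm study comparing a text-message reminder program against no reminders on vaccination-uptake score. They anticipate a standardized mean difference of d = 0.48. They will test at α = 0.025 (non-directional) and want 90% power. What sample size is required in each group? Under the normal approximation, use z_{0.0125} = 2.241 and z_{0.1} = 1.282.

n = 108 per group

For two independent groups with equal n: n = 2·((z_{α/2} + z_β) / d)².
z_{α/2} + z_β = 2.241 + 1.282 = 3.523.
n = 2 × (3.523 / 0.48)² = 2 × 7.340² = 2 × 53.87 = 107.7.
Round up to the next whole participant.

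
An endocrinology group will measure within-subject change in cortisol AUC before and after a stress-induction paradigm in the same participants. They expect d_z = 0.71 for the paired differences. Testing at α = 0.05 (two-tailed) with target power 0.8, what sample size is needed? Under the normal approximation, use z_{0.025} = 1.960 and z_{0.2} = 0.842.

For a paired (one-sample on differences) test: n = ((z_{α/2} + z_β) / d)².
z_{α/2} + z_β = 1.960 + 0.842 = 2.802.
n = (2.802 / 0.71)² = 3.946² = 15.57.
Round up.

n = 16 pairs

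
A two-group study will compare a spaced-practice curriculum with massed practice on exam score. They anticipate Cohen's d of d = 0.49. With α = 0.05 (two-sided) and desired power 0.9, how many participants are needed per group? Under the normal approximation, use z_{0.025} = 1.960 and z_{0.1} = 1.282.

For two independent groups with equal n: n = 2·((z_{α/2} + z_β) / d)².
z_{α/2} + z_β = 1.960 + 1.282 = 3.242.
n = 2 × (3.242 / 0.49)² = 2 × 6.616² = 2 × 43.78 = 87.6.
Round up to the next whole participant.

n = 88 per group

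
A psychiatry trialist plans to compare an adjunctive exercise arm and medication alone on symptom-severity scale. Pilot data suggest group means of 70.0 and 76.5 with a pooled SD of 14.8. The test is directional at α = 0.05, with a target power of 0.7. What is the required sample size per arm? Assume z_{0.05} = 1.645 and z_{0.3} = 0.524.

n = 49 per group

Cohen's d = |M₁ − M₂| / SD_pooled = |70.0 − 76.5| / 14.8 = 6.5 / 14.8 = 0.439.
For two independent groups with equal n: n = 2·((z_{α} + z_β) / d)².
z_{α} + z_β = 1.645 + 0.524 = 2.169.
n = 2 × (2.169 / 0.439)² = 2 × 4.941² = 2 × 24.41 = 48.8.
Round up to the next whole participant.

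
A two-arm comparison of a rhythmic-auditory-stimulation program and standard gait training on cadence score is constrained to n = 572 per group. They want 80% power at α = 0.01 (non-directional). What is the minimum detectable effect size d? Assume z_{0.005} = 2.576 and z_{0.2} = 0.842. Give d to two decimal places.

d_min ≈ 0.20

For two independent groups of n = 572 each: d_min = (z_{α/2} + z_β)·√(2/n).
z-sum = 2.576 + 0.842 = 3.418.
d_min = 3.418 × √(2/572) = 3.418 × 0.0591 = 0.202.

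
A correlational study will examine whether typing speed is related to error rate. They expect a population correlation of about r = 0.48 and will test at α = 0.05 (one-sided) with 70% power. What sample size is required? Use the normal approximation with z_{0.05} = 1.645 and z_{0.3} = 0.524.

n = 21

Fisher's z: C = ½·ln((1+r)/(1−r)) = ½·ln(2.8462) = 0.5230.
n = ((z_{α} + z_β)/C)² + 3.
(1.645 + 0.524) / 0.5230 = 2.169 / 0.5230 = 4.147.
n = 4.147² + 3 = 17.20 + 3 = 20.2.
Round up.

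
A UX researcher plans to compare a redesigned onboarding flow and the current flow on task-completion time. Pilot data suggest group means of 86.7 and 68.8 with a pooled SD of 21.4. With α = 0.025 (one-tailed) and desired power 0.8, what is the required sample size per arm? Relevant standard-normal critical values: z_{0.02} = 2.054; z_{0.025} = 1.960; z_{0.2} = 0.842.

Cohen's d = |M₁ − M₂| / SD_pooled = |86.7 − 68.8| / 21.4 = 17.9 / 21.4 = 0.836.
For two independent groups with equal n: n = 2·((z_{α} + z_β) / d)².
z_{α} + z_β = 1.960 + 0.842 = 2.802.
n = 2 × (2.802 / 0.836)² = 2 × 3.352² = 2 × 11.23 = 22.5.
Round up to the next whole participant.

n = 23 per group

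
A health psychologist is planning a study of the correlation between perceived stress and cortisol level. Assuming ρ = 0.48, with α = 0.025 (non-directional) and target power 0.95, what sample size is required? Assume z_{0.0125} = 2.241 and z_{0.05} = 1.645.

Fisher's z: C = ½·ln((1+r)/(1−r)) = ½·ln(2.8462) = 0.5230.
n = ((z_{α/2} + z_β)/C)² + 3.
(2.241 + 1.645) / 0.5230 = 3.886 / 0.5230 = 7.430.
n = 7.430² + 3 = 55.21 + 3 = 58.2.
Round up.

n = 59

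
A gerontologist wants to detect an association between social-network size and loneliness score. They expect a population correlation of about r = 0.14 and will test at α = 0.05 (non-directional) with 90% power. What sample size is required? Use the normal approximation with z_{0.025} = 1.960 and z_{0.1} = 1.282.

n = 533

Fisher's z: C = ½·ln((1+r)/(1−r)) = ½·ln(1.3256) = 0.1409.
n = ((z_{α/2} + z_β)/C)² + 3.
(1.960 + 1.282) / 0.1409 = 3.242 / 0.1409 = 23.009.
n = 23.009² + 3 = 529.42 + 3 = 532.4.
Round up.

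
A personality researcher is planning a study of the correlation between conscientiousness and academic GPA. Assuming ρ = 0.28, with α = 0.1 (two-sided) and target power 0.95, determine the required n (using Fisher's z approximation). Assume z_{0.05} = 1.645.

Fisher's z: C = ½·ln((1+r)/(1−r)) = ½·ln(1.7778) = 0.2877.
n = ((z_{α/2} + z_β)/C)² + 3.
(1.645 + 1.645) / 0.2877 = 3.290 / 0.2877 = 11.436.
n = 11.436² + 3 = 130.77 + 3 = 133.8.
Round up.

n = 134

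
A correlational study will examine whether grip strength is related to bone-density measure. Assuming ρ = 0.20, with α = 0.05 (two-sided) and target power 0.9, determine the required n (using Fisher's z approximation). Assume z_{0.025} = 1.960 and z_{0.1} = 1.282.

Fisher's z: C = ½·ln((1+r)/(1−r)) = ½·ln(1.5000) = 0.2027.
n = ((z_{α/2} + z_β)/C)² + 3.
(1.960 + 1.282) / 0.2027 = 3.242 / 0.2027 = 15.994.
n = 15.994² + 3 = 255.81 + 3 = 258.8.
Round up.

n = 259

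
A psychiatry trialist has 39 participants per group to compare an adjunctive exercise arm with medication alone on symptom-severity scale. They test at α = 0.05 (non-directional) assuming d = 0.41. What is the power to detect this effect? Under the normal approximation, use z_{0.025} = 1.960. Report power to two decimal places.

power ≈ 0.44

For two equal groups, power = Φ(d·√(n/2) − z_{α/2}).
d·√(n/2) = 0.41 × √(39/2) = 0.41 × 4.416 = 1.811.
z_β = 1.811 − 1.960 = -0.149.
Power = Φ(-0.149) = 0.441.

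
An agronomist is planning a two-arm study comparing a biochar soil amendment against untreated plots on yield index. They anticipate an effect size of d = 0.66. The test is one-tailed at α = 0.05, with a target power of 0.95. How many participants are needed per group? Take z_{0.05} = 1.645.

n = 50 per group

For two independent groups with equal n: n = 2·((z_{α} + z_β) / d)².
z_{α} + z_β = 1.645 + 1.645 = 3.290.
n = 2 × (3.290 / 0.66)² = 2 × 4.985² = 2 × 24.85 = 49.7.
Round up to the next whole participant.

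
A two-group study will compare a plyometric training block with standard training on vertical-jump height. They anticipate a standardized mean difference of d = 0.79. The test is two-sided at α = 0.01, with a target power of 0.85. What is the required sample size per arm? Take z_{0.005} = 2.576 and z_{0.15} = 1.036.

For two independent groups with equal n: n = 2·((z_{α/2} + z_β) / d)².
z_{α/2} + z_β = 2.576 + 1.036 = 3.612.
n = 2 × (3.612 / 0.79)² = 2 × 4.572² = 2 × 20.90 = 41.8.
Round up to the next whole participant.

n = 42 per group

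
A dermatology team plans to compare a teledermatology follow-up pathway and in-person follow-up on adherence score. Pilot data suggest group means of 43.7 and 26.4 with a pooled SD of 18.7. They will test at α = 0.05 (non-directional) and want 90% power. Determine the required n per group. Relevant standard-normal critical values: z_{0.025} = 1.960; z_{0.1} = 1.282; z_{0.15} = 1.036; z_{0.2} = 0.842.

Cohen's d = |M₁ − M₂| / SD_pooled = |43.7 − 26.4| / 18.7 = 17.3 / 18.7 = 0.925.
For two independent groups with equal n: n = 2·((z_{α/2} + z_β) / d)².
z_{α/2} + z_β = 1.960 + 1.282 = 3.242.
n = 2 × (3.242 / 0.925)² = 2 × 3.505² = 2 × 12.28 = 24.6.
Round up to the next whole participant.

n = 25 per group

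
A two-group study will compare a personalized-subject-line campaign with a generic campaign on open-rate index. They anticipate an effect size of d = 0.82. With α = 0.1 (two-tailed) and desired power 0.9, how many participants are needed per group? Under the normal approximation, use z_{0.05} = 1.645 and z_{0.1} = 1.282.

For two independent groups with equal n: n = 2·((z_{α/2} + z_β) / d)².
z_{α/2} + z_β = 1.645 + 1.282 = 2.927.
n = 2 × (2.927 / 0.82)² = 2 × 3.570² = 2 × 12.74 = 25.5.
Round up to the next whole participant.

n = 26 per group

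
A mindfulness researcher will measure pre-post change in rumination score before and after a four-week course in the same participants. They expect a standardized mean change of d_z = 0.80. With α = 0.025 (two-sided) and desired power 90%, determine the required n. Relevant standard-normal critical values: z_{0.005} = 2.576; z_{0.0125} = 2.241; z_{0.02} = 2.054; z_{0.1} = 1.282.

n = 20 pairs

For a paired (one-sample on differences) test: n = ((z_{α/2} + z_β) / d)².
z_{α/2} + z_β = 2.241 + 1.282 = 3.523.
n = (3.523 / 0.80)² = 4.404² = 19.39.
Round up.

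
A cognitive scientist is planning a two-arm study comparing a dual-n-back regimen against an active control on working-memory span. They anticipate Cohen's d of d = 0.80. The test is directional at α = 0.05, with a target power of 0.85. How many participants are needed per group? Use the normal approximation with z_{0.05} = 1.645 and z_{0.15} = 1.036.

n = 23 per group

For two independent groups with equal n: n = 2·((z_{α} + z_β) / d)².
z_{α} + z_β = 1.645 + 1.036 = 2.681.
n = 2 × (2.681 / 0.80)² = 2 × 3.351² = 2 × 11.23 = 22.5.
Round up to the next whole participant.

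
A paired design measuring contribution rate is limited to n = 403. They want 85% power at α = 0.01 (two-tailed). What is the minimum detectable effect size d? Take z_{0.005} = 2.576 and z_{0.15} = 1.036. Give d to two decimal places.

For a single sample (or paired design) of n = 403: d_min = (z_{α/2} + z_β)/√n.
z-sum = 2.576 + 1.036 = 3.612.
d_min = 3.612 / √403 = 3.612 / 20.075 = 0.180.

d_min ≈ 0.18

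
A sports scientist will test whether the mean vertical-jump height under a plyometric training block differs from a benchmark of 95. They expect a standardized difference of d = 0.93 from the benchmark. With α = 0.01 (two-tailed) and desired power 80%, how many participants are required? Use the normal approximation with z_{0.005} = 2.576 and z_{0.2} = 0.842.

n = 14

For a one-sample test: n = ((z_{α/2} + z_β) / d)².
z_{α/2} + z_β = 2.576 + 0.842 = 3.418.
n = (3.418 / 0.93)² = 3.675² = 13.51.
Round up.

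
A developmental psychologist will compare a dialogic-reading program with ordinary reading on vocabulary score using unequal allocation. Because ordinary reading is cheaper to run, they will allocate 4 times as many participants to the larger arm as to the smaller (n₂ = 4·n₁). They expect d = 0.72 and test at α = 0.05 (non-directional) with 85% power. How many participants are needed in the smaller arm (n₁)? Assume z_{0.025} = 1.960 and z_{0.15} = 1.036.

n₁ = 22

With allocation ratio k = n₂/n₁ = 4, Var(x̄₁−x̄₂) = σ²(1/n₁ + 1/(k·n₁)) = σ²·(k+1)/(k·n₁).
So n₁ = (1 + 1/k)·((z_{α/2} + z_β)/d)² = 1.250 × (2.996/0.72)².
n₁ = 1.250 × 17.31 = 21.6.
Round up: n₁ = 22, giving n₂ = 4 × 22 = 88.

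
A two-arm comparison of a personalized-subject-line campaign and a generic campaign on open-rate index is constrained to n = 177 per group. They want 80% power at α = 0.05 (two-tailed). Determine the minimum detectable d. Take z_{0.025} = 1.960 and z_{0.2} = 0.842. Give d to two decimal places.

For two independent groups of n = 177 each: d_min = (z_{α/2} + z_β)·√(2/n).
z-sum = 1.960 + 0.842 = 2.802.
d_min = 2.802 × √(2/177) = 2.802 × 0.1063 = 0.298.

d_min ≈ 0.30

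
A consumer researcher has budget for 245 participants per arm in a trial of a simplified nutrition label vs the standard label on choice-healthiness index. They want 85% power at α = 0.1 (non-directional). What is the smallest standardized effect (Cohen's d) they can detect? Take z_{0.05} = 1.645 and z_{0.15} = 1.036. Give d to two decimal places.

d_min ≈ 0.24

For two independent groups of n = 245 each: d_min = (z_{α/2} + z_β)·√(2/n).
z-sum = 1.645 + 1.036 = 2.681.
d_min = 2.681 × √(2/245) = 2.681 × 0.0904 = 0.242.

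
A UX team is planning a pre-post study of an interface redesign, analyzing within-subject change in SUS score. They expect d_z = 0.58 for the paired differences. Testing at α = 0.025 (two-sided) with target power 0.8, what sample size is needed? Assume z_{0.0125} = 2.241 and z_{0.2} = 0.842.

For a paired (one-sample on differences) test: n = ((z_{α/2} + z_β) / d)².
z_{α/2} + z_β = 2.241 + 0.842 = 3.083.
n = (3.083 / 0.58)² = 5.316² = 28.25.
Round up.

n = 29 pairs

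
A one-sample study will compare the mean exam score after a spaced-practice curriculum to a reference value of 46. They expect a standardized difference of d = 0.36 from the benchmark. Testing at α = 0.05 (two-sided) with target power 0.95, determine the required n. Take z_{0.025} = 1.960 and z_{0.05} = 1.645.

n = 101

For a one-sample test: n = ((z_{α/2} + z_β) / d)².
z_{α/2} + z_β = 1.960 + 1.645 = 3.605.
n = (3.605 / 0.36)² = 10.014² = 100.28.
Round up.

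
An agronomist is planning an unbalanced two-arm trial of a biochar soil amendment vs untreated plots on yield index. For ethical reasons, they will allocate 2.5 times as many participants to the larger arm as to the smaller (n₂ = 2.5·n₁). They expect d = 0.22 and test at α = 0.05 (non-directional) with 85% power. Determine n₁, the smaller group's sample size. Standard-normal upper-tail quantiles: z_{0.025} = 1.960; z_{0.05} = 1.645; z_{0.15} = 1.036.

n₁ = 260

With allocation ratio k = n₂/n₁ = 2.5, Var(x̄₁−x̄₂) = σ²(1/n₁ + 1/(k·n₁)) = σ²·(k+1)/(k·n₁).
So n₁ = (1 + 1/k)·((z_{α/2} + z_β)/d)² = 1.400 × (2.996/0.22)².
n₁ = 1.400 × 185.45 = 259.6.
Round up: n₁ = 260, giving n₂ = 2.5 × 260 = 650.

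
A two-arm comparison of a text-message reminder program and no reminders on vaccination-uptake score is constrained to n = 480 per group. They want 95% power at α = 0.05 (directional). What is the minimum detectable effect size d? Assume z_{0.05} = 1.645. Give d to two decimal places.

d_min ≈ 0.21

For two independent groups of n = 480 each: d_min = (z_{α} + z_β)·√(2/n).
z-sum = 1.645 + 1.645 = 3.290.
d_min = 3.290 × √(2/480) = 3.290 × 0.0645 = 0.212.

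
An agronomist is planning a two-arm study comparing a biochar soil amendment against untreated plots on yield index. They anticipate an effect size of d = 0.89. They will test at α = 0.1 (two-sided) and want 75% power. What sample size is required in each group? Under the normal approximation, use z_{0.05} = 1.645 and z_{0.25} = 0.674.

n = 14 per group

For two independent groups with equal n: n = 2·((z_{α/2} + z_β) / d)².
z_{α/2} + z_β = 1.645 + 0.674 = 2.319.
n = 2 × (2.319 / 0.89)² = 2 × 2.606² = 2 × 6.79 = 13.6.
Round up to the next whole participant.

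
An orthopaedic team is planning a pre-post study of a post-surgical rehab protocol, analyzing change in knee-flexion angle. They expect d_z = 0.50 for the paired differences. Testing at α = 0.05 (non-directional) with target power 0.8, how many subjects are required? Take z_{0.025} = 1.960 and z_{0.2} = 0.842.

For a paired (one-sample on differences) test: n = ((z_{α/2} + z_β) / d)².
z_{α/2} + z_β = 1.960 + 0.842 = 2.802.
n = (2.802 / 0.50)² = 5.604² = 31.40.
Round up.

n = 32 pairs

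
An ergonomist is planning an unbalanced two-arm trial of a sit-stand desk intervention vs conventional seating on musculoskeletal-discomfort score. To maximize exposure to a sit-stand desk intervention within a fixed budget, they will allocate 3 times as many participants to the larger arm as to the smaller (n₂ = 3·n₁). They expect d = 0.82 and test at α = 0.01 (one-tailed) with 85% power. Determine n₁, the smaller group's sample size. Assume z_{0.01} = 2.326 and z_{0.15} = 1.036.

With allocation ratio k = n₂/n₁ = 3, Var(x̄₁−x̄₂) = σ²(1/n₁ + 1/(k·n₁)) = σ²·(k+1)/(k·n₁).
So n₁ = (1 + 1/k)·((z_{α} + z_β)/d)² = 1.333 × (3.362/0.82)².
n₁ = 1.333 × 16.81 = 22.4.
Round up: n₁ = 23, giving n₂ = 3 × 23 = 69.

n₁ = 23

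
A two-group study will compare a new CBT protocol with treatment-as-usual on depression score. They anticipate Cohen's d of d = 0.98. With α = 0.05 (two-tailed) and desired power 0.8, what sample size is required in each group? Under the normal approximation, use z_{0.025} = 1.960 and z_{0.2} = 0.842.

For two independent groups with equal n: n = 2·((z_{α/2} + z_β) / d)².
z_{α/2} + z_β = 1.960 + 0.842 = 2.802.
n = 2 × (2.802 / 0.98)² = 2 × 2.859² = 2 × 8.17 = 16.3.
Round up to the next whole participant.

n = 17 per group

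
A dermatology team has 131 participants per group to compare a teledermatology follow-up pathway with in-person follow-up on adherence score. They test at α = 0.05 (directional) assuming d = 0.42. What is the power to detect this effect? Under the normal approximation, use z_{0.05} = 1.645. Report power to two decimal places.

power ≈ 0.96

For two equal groups, power = Φ(d·√(n/2) − z_{α}).
d·√(n/2) = 0.42 × √(131/2) = 0.42 × 8.093 = 3.399.
z_β = 3.399 − 1.645 = 1.754.
Power = Φ(1.754) = 0.960.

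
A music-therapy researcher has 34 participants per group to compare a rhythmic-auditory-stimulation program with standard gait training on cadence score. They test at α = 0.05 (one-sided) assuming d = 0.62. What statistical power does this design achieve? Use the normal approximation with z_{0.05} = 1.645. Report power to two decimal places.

power ≈ 0.82

For two equal groups, power = Φ(d·√(n/2) − z_{α}).
d·√(n/2) = 0.62 × √(34/2) = 0.62 × 4.123 = 2.556.
z_β = 2.556 − 1.645 = 0.911.
Power = Φ(0.911) = 0.819.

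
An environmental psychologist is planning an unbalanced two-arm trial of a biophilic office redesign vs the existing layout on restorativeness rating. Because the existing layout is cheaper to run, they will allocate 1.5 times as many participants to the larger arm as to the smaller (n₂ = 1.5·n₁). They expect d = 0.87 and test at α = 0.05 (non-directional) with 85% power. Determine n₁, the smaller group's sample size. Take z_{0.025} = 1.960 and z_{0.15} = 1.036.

With allocation ratio k = n₂/n₁ = 1.5, Var(x̄₁−x̄₂) = σ²(1/n₁ + 1/(k·n₁)) = σ²·(k+1)/(k·n₁).
So n₁ = (1 + 1/k)·((z_{α/2} + z_β)/d)² = 1.667 × (2.996/0.87)².
n₁ = 1.667 × 11.86 = 19.8.
Round up: n₁ = 20, giving n₂ = 1.5 × 20 = 30.

n₁ = 20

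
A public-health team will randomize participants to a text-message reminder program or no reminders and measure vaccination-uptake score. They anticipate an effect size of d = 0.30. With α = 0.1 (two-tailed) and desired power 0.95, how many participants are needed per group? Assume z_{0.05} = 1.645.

For two independent groups with equal n: n = 2·((z_{α/2} + z_β) / d)².
z_{α/2} + z_β = 1.645 + 1.645 = 3.290.
n = 2 × (3.290 / 0.30)² = 2 × 10.967² = 2 × 120.27 = 240.5.
Round up to the next whole participant.

n = 241 per group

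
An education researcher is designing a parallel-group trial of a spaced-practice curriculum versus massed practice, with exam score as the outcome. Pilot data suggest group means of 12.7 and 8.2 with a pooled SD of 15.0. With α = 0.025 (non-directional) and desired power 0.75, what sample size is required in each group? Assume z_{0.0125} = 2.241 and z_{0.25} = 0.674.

Cohen's d = |M₁ − M₂| / SD_pooled = |12.7 − 8.2| / 15.0 = 4.5 / 15.0 = 0.300.
For two independent groups with equal n: n = 2·((z_{α/2} + z_β) / d)².
z_{α/2} + z_β = 2.241 + 0.674 = 2.915.
n = 2 × (2.915 / 0.300)² = 2 × 9.717² = 2 × 94.41 = 188.8.
Round up to the next whole participant.

n = 189 per group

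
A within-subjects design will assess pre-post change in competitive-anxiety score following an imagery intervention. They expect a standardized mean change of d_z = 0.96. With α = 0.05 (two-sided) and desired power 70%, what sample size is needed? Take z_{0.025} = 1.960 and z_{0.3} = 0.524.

n = 7 pairs

For a paired (one-sample on differences) test: n = ((z_{α/2} + z_β) / d)².
z_{α/2} + z_β = 1.960 + 0.524 = 2.484.
n = (2.484 / 0.96)² = 2.587² = 6.70.
Round up.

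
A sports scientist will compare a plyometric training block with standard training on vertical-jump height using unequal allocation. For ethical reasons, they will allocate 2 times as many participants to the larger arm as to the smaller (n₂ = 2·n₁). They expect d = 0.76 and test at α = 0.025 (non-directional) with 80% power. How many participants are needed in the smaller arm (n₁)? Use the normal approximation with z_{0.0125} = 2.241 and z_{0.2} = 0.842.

n₁ = 25

With allocation ratio k = n₂/n₁ = 2, Var(x̄₁−x̄₂) = σ²(1/n₁ + 1/(k·n₁)) = σ²·(k+1)/(k·n₁).
So n₁ = (1 + 1/k)·((z_{α/2} + z_β)/d)² = 1.500 × (3.083/0.76)².
n₁ = 1.500 × 16.46 = 24.7.
Round up: n₁ = 25, giving n₂ = 2 × 25 = 50.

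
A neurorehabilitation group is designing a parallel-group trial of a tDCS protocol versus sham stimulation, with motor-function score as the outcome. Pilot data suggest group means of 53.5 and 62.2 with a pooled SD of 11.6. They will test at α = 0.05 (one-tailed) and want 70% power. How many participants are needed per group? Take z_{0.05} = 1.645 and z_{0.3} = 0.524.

Cohen's d = |M₁ − M₂| / SD_pooled = |53.5 − 62.2| / 11.6 = 8.7 / 11.6 = 0.750.
For two independent groups with equal n: n = 2·((z_{α} + z_β) / d)².
z_{α} + z_β = 1.645 + 0.524 = 2.169.
n = 2 × (2.169 / 0.750)² = 2 × 2.892² = 2 × 8.36 = 16.7.
Round up to the next whole participant.

n = 17 per group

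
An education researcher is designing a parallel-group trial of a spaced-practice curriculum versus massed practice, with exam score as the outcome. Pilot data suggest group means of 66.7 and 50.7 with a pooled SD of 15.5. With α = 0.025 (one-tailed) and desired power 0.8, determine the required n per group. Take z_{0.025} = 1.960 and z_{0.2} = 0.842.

Cohen's d = |M₁ − M₂| / SD_pooled = |66.7 − 50.7| / 15.5 = 16.0 / 15.5 = 1.032.
For two independent groups with equal n: n = 2·((z_{α} + z_β) / d)².
z_{α} + z_β = 1.960 + 0.842 = 2.802.
n = 2 × (2.802 / 1.032)² = 2 × 2.715² = 2 × 7.37 = 14.7.
Round up to the next whole participant.

n = 15 per group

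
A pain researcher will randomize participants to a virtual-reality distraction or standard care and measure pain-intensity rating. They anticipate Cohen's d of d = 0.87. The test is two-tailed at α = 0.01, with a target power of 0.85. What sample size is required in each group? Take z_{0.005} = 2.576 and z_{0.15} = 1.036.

For two independent groups with equal n: n = 2·((z_{α/2} + z_β) / d)².
z_{α/2} + z_β = 2.576 + 1.036 = 3.612.
n = 2 × (3.612 / 0.87)² = 2 × 4.152² = 2 × 17.24 = 34.5.
Round up to the next whole participant.

n = 35 per group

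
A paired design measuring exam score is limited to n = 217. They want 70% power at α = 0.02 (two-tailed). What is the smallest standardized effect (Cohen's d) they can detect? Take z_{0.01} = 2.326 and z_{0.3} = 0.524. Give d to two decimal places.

d_min ≈ 0.19

For a single sample (or paired design) of n = 217: d_min = (z_{α/2} + z_β)/√n.
z-sum = 2.326 + 0.524 = 2.850.
d_min = 2.850 / √217 = 2.850 / 14.731 = 0.193.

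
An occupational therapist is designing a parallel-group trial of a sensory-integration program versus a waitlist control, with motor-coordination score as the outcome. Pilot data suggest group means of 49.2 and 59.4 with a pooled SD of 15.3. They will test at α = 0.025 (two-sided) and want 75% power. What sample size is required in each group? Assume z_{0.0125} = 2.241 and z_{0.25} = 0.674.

n = 39 per group

Cohen's d = |M₁ − M₂| / SD_pooled = |49.2 − 59.4| / 15.3 = 10.2 / 15.3 = 0.667.
For two independent groups with equal n: n = 2·((z_{α/2} + z_β) / d)².
z_{α/2} + z_β = 2.241 + 0.674 = 2.915.
n = 2 × (2.915 / 0.667)² = 2 × 4.370² = 2 × 19.10 = 38.2.
Round up to the next whole participant.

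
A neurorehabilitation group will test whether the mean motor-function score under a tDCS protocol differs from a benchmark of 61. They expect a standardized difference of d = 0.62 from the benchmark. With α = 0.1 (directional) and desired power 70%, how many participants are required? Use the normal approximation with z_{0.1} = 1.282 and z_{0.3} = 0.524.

For a one-sample test: n = ((z_{α} + z_β) / d)².
z_{α} + z_β = 1.282 + 0.524 = 1.806.
n = (1.806 / 0.62)² = 2.913² = 8.49.
Round up.

n = 9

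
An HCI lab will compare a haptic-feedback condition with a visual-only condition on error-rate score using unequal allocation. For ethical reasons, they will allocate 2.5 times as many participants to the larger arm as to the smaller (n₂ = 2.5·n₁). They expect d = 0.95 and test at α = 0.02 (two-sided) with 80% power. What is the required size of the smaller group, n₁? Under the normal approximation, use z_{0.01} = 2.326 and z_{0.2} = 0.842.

n₁ = 16

With allocation ratio k = n₂/n₁ = 2.5, Var(x̄₁−x̄₂) = σ²(1/n₁ + 1/(k·n₁)) = σ²·(k+1)/(k·n₁).
So n₁ = (1 + 1/k)·((z_{α/2} + z_β)/d)² = 1.400 × (3.168/0.95)².
n₁ = 1.400 × 11.12 = 15.6.
Round up: n₁ = 16, giving n₂ = 2.5 × 16 = 40.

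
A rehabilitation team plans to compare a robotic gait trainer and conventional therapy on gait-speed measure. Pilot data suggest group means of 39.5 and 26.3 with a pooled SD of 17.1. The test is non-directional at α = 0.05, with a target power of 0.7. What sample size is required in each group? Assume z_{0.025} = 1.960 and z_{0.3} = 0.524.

Cohen's d = |M₁ − M₂| / SD_pooled = |39.5 − 26.3| / 17.1 = 13.2 / 17.1 = 0.772.
For two independent groups with equal n: n = 2·((z_{α/2} + z_β) / d)².
z_{α/2} + z_β = 1.960 + 0.524 = 2.484.
n = 2 × (2.484 / 0.772)² = 2 × 3.218² = 2 × 10.35 = 20.7.
Round up to the next whole participant.

n = 21 per group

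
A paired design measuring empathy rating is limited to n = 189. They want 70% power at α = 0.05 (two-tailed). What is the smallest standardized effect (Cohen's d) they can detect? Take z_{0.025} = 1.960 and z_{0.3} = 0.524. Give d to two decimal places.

For a single sample (or paired design) of n = 189: d_min = (z_{α/2} + z_β)/√n.
z-sum = 1.960 + 0.524 = 2.484.
d_min = 2.484 / √189 = 2.484 / 13.748 = 0.181.

d_min ≈ 0.18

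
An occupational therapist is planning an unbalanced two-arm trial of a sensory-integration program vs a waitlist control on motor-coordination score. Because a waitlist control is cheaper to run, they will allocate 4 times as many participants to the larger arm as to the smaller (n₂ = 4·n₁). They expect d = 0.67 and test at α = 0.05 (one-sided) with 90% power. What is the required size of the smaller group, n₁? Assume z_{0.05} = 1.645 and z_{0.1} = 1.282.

n₁ = 24

With allocation ratio k = n₂/n₁ = 4, Var(x̄₁−x̄₂) = σ²(1/n₁ + 1/(k·n₁)) = σ²·(k+1)/(k·n₁).
So n₁ = (1 + 1/k)·((z_{α} + z_β)/d)² = 1.250 × (2.927/0.67)².
n₁ = 1.250 × 19.09 = 23.9.
Round up: n₁ = 24, giving n₂ = 4 × 24 = 96.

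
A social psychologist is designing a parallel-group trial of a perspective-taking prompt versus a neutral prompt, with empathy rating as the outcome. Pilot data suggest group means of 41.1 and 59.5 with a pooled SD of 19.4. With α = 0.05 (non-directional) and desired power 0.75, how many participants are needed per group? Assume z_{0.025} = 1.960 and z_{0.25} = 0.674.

n = 16 per group

Cohen's d = |M₁ − M₂| / SD_pooled = |41.1 − 59.5| / 19.4 = 18.4 / 19.4 = 0.948.
For two independent groups with equal n: n = 2·((z_{α/2} + z_β) / d)².
z_{α/2} + z_β = 1.960 + 0.674 = 2.634.
n = 2 × (2.634 / 0.948)² = 2 × 2.778² = 2 × 7.72 = 15.4.
Round up to the next whole participant.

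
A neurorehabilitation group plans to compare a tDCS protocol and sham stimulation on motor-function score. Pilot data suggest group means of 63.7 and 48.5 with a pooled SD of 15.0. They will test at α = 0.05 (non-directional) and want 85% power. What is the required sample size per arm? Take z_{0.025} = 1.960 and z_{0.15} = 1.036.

Cohen's d = |M₁ − M₂| / SD_pooled = |63.7 − 48.5| / 15.0 = 15.2 / 15.0 = 1.013.
For two independent groups with equal n: n = 2·((z_{α/2} + z_β) / d)².
z_{α/2} + z_β = 1.960 + 1.036 = 2.996.
n = 2 × (2.996 / 1.013)² = 2 × 2.958² = 2 × 8.75 = 17.5.
Round up to the next whole participant.

n = 18 per group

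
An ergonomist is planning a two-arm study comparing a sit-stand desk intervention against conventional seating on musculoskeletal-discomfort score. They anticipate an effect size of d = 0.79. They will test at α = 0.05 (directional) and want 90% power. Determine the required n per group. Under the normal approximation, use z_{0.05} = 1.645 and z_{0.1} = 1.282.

n = 28 per group

For two independent groups with equal n: n = 2·((z_{α} + z_β) / d)².
z_{α} + z_β = 1.645 + 1.282 = 2.927.
n = 2 × (2.927 / 0.79)² = 2 × 3.705² = 2 × 13.73 = 27.5.
Round up to the next whole participant.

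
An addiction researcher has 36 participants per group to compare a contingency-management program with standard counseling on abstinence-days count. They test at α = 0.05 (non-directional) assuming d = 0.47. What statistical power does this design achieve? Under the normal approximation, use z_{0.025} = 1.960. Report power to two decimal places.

power ≈ 0.51

For two equal groups, power = Φ(d·√(n/2) − z_{α/2}).
d·√(n/2) = 0.47 × √(36/2) = 0.47 × 4.243 = 1.994.
z_β = 1.994 − 1.960 = 0.034.
Power = Φ(0.034) = 0.514.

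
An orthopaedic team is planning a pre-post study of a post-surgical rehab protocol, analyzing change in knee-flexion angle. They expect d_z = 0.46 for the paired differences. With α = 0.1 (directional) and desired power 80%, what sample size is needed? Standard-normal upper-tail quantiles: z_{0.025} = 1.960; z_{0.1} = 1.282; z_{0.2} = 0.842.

n = 22 pairs

For a paired (one-sample on differences) test: n = ((z_{α} + z_β) / d)².
z_{α} + z_β = 1.282 + 0.842 = 2.124.
n = (2.124 / 0.46)² = 4.617² = 21.32.
Round up.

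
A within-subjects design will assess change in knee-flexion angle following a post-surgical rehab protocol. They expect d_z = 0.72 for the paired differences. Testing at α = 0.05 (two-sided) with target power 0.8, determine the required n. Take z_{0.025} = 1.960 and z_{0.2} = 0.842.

For a paired (one-sample on differences) test: n = ((z_{α/2} + z_β) / d)².
z_{α/2} + z_β = 1.960 + 0.842 = 2.802.
n = (2.802 / 0.72)² = 3.892² = 15.15.
Round up.

n = 16 pairs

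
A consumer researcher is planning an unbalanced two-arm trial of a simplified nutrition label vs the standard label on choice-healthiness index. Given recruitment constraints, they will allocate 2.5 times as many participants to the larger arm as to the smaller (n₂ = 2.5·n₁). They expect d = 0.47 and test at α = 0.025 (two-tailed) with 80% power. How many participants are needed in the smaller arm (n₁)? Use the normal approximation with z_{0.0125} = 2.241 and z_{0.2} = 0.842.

With allocation ratio k = n₂/n₁ = 2.5, Var(x̄₁−x̄₂) = σ²(1/n₁ + 1/(k·n₁)) = σ²·(k+1)/(k·n₁).
So n₁ = (1 + 1/k)·((z_{α/2} + z_β)/d)² = 1.400 × (3.083/0.47)².
n₁ = 1.400 × 43.03 = 60.2.
Round up: n₁ = 61, giving n₂ = ⌈2.5 × 61⌉ = ⌈152.5⌉ = 153.

n₁ = 61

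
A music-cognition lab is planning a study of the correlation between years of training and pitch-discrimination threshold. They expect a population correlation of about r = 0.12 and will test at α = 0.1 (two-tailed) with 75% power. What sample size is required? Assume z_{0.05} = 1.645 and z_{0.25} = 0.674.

n = 373

Fisher's z: C = ½·ln((1+r)/(1−r)) = ½·ln(1.2727) = 0.1206.
n = ((z_{α/2} + z_β)/C)² + 3.
(1.645 + 0.674) / 0.1206 = 2.319 / 0.1206 = 19.229.
n = 19.229² + 3 = 369.75 + 3 = 372.7.
Round up.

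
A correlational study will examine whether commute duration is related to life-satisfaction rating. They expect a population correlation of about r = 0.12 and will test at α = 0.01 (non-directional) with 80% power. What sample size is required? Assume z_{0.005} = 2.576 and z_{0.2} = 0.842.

n = 807

Fisher's z: C = ½·ln((1+r)/(1−r)) = ½·ln(1.2727) = 0.1206.
n = ((z_{α/2} + z_β)/C)² + 3.
(2.576 + 0.842) / 0.1206 = 3.418 / 0.1206 = 28.342.
n = 28.342² + 3 = 803.25 + 3 = 806.2.
Round up.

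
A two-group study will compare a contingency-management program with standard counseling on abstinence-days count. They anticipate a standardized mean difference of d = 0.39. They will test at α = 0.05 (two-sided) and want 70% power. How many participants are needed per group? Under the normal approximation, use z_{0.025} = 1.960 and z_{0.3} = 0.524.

For two independent groups with equal n: n = 2·((z_{α/2} + z_β) / d)².
z_{α/2} + z_β = 1.960 + 0.524 = 2.484.
n = 2 × (2.484 / 0.39)² = 2 × 6.369² = 2 × 40.57 = 81.1.
Round up to the next whole participant.

n = 82 per group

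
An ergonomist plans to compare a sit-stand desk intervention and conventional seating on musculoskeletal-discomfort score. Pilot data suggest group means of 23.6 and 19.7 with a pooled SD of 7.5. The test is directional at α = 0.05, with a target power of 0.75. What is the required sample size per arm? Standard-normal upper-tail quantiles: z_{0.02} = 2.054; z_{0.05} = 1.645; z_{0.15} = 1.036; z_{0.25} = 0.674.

n = 40 per group

Cohen's d = |M₁ − M₂| / SD_pooled = |23.6 − 19.7| / 7.5 = 3.9 / 7.5 = 0.520.
For two independent groups with equal n: n = 2·((z_{α} + z_β) / d)².
z_{α} + z_β = 1.645 + 0.674 = 2.319.
n = 2 × (2.319 / 0.520)² = 2 × 4.460² = 2 × 19.89 = 39.8.
Round up to the next whole participant.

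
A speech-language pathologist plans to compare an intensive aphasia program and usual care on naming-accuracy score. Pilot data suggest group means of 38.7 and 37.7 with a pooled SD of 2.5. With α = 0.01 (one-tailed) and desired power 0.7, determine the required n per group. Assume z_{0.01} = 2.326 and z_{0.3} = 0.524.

Cohen's d = |M₁ − M₂| / SD_pooled = |38.7 − 37.7| / 2.5 = 1.0 / 2.5 = 0.400.
For two independent groups with equal n: n = 2·((z_{α} + z_β) / d)².
z_{α} + z_β = 2.326 + 0.524 = 2.850.
n = 2 × (2.850 / 0.400)² = 2 × 7.125² = 2 × 50.77 = 101.5.
Round up to the next whole participant.

n = 102 per group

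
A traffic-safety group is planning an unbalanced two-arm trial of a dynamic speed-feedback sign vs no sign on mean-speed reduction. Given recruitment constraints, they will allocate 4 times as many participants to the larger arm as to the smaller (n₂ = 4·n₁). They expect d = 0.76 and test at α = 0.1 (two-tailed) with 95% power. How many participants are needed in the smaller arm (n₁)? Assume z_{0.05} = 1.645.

n₁ = 24

With allocation ratio k = n₂/n₁ = 4, Var(x̄₁−x̄₂) = σ²(1/n₁ + 1/(k·n₁)) = σ²·(k+1)/(k·n₁).
So n₁ = (1 + 1/k)·((z_{α/2} + z_β)/d)² = 1.250 × (3.290/0.76)².
n₁ = 1.250 × 18.74 = 23.4.
Round up: n₁ = 24, giving n₂ = 4 × 24 = 96.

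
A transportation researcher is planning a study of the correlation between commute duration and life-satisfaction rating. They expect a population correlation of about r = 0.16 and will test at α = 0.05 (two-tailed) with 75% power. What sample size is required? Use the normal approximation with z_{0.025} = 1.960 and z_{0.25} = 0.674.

Fisher's z: C = ½·ln((1+r)/(1−r)) = ½·ln(1.3810) = 0.1614.
n = ((z_{α/2} + z_β)/C)² + 3.
(1.960 + 0.674) / 0.1614 = 2.634 / 0.1614 = 16.320.
n = 16.320² + 3 = 266.33 + 3 = 269.3.
Round up.

n = 270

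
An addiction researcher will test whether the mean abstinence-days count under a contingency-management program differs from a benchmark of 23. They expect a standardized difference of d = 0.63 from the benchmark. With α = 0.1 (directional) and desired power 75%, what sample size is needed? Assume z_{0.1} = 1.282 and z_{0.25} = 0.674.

For a one-sample test: n = ((z_{α} + z_β) / d)².
z_{α} + z_β = 1.282 + 0.674 = 1.956.
n = (1.956 / 0.63)² = 3.105² = 9.64.
Round up.

n = 10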